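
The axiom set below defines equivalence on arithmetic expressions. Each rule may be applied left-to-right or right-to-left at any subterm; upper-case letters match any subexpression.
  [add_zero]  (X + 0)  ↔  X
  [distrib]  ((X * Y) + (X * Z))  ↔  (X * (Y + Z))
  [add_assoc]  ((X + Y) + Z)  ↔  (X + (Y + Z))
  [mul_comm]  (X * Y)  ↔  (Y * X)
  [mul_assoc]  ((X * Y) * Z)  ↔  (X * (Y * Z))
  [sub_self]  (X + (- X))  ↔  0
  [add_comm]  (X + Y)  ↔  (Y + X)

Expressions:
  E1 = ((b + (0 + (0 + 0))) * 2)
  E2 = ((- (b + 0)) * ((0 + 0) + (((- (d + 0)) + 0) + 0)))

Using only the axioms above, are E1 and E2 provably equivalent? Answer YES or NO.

The axioms are sound identities: if E1 ↔* E2 then E1 and E2 evaluate identically under any assignment.
Under b=1, d=0: E1 evaluates to 2, E2 to 0. Distinct ⇒ no rewrite sequence connects them.

NO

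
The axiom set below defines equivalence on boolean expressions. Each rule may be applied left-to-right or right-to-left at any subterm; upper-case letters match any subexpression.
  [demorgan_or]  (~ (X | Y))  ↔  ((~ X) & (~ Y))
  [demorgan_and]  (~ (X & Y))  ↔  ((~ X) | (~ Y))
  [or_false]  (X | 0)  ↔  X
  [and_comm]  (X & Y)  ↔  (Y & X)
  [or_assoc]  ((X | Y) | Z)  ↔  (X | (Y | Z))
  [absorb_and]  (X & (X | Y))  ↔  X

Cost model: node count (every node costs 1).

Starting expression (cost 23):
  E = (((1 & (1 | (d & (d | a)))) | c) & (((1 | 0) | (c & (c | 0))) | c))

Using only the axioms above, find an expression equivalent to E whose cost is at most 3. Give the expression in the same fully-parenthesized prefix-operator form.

(1) (d & (d | a))  =[absorb_and →]=  d    ⊢ (((1 & (1 | d)) | c) & (((1 | 0) | (c & (c | 0))) | c))
(2) (c & (c | 0))  =[absorb_and →]=  c    ⊢ (((1 & (1 | d)) | c) & (((1 | 0) | c) | c))
(3) (1 | 0)  =[or_false →]=  1    ⊢ (((1 & (1 | d)) | c) & ((1 | c) | c))
(4) (1 & (1 | d))  =[absorb_and →]=  1    ⊢ ((1 | c) & ((1 | c) | c))
(5) ((1 | c) & ((1 | c) | c))  =[absorb_and →]=  (1 | c)    ⊢ cost 3, within 3

(1 | c)   [cost 3]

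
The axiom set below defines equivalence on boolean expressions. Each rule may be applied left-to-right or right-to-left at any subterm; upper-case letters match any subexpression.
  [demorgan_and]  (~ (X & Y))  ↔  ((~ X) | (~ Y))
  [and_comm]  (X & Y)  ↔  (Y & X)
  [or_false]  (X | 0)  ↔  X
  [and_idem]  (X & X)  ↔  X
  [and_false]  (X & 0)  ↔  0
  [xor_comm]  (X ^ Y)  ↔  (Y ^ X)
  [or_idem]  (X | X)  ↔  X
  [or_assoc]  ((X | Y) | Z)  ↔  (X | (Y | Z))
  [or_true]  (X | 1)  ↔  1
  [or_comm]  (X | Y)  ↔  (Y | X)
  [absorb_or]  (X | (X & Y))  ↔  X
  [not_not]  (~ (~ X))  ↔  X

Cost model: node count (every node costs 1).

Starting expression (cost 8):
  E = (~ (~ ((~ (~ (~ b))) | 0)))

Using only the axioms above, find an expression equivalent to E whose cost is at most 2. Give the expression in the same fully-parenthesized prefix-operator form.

(1) ((~ (~ (~ b))) | 0)  =[or_false →]=  (~ (~ (~ b)))    ⊢ (~ (~ (~ (~ (~ b)))))
(2) (~ (~ (~ (~ (~ b)))))  =[not_not →]=  (~ (~ (~ b)))
(3) (~ (~ b))  =[not_not →]=  b    ⊢ cost 2, within 2

(~ b)   [cost 2]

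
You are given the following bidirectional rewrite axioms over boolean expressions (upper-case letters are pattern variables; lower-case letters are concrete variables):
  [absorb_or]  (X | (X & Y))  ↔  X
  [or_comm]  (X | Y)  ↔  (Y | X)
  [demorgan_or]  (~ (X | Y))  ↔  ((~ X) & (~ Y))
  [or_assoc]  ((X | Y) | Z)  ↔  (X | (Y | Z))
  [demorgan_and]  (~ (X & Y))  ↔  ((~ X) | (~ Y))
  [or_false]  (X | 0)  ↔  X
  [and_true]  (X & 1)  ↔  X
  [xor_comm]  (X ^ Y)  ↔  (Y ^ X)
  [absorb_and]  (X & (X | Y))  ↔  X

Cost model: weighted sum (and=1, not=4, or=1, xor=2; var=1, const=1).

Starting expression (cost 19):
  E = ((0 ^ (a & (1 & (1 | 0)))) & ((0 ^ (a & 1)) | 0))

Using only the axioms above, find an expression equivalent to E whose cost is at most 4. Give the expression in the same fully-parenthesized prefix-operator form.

step 1: absorb_and (→) rewrites (1 & (1 | 0)) into 1, now ((0 ^ (a & 1)) & ((0 ^ (a & 1)) | 0))
step 2: absorb_and (→) rewrites ((0 ^ (a & 1)) & ((0 ^ (a & 1)) | 0)) into (0 ^ (a & 1))
step 3: and_true (→) rewrites (a & 1) into a, reaching cost 4 (bound 4)

(0 ^ a)   [cost 4]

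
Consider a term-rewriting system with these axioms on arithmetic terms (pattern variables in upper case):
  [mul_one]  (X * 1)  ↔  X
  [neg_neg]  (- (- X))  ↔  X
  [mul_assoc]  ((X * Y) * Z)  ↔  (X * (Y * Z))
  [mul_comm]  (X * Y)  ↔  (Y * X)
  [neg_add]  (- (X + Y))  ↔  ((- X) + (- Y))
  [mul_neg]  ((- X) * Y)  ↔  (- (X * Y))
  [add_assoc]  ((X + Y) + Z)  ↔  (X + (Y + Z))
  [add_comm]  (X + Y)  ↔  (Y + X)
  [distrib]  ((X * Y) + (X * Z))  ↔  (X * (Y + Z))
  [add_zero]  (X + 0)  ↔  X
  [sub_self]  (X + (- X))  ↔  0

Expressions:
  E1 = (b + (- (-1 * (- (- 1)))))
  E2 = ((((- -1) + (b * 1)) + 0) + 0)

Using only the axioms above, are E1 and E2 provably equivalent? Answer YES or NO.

step 1: neg_neg (→) rewrites (- (- 1)) into 1, now (b + (- (-1 * 1)))
step 2: add_comm (→) rewrites (b + (- (-1 * 1))) into ((- (-1 * 1)) + b)
step 3: mul_one (→) rewrites (-1 * 1) into -1, now ((- -1) + b)
step 4: mul_one (←) rewrites b into (b * 1), now ((- -1) + (b * 1))
step 5: add_zero (←) rewrites ((- -1) + (b * 1)) into (((- -1) + (b * 1)) + 0)
step 6: add_zero (←) rewrites ((- -1) + (b * 1)) into (((- -1) + (b * 1)) + 0), which is E2

YES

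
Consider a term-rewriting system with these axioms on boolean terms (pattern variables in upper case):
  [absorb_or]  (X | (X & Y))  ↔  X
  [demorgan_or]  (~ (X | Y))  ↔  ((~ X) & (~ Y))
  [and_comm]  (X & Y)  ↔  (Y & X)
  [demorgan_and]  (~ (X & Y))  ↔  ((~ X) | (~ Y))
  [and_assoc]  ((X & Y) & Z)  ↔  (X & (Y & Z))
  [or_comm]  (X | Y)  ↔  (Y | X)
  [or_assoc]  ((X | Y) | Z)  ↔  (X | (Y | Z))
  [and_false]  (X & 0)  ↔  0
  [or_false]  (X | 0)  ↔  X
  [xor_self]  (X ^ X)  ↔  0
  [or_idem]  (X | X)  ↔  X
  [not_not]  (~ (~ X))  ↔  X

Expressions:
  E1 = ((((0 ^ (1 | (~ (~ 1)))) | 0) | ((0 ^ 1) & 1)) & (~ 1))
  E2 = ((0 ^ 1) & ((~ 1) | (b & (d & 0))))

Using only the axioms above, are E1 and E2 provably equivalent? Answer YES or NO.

YES

1. [not_not →] (~ (~ 1))  →  1;  E1 = ((((0 ^ (1 | 1)) | 0) | ((0 ^ 1) & 1)) & (~ 1))
2. [or_false →] ((0 ^ (1 | 1)) | 0)  →  (0 ^ (1 | 1));  E1 = (((0 ^ (1 | 1)) | ((0 ^ 1) & 1)) & (~ 1))
3. [or_idem →] (1 | 1)  →  1;  E1 = (((0 ^ 1) | ((0 ^ 1) & 1)) & (~ 1))
4. [absorb_or →] ((0 ^ 1) | ((0 ^ 1) & 1))  →  (0 ^ 1);  E1 = ((0 ^ 1) & (~ 1))
5. [or_false ←] (~ 1)  →  ((~ 1) | 0);  E1 = ((0 ^ 1) & ((~ 1) | 0))
6. [and_false ←] 0  →  (b & 0);  E1 = ((0 ^ 1) & ((~ 1) | (b & 0)))
7. [and_false ←] 0  →  (d & 0);  this is E2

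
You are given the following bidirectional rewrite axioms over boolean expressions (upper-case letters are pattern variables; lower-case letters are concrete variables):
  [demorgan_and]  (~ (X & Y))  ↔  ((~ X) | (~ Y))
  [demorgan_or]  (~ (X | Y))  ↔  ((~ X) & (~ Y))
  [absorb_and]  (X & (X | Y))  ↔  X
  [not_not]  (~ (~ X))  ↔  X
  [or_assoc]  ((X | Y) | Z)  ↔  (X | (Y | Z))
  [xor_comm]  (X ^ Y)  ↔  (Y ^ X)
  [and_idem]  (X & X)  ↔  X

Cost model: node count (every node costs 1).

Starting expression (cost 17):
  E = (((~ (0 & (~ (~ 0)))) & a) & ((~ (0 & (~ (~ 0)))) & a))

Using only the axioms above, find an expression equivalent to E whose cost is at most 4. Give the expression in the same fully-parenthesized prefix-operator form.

(1) (((~ (0 & (~ (~ 0)))) & a) & ((~ (0 & (~ (~ 0)))) & a))  =[and_idem →]=  ((~ (0 & (~ (~ 0)))) & a)
(2) (~ (~ 0))  =[not_not →]=  0    ⊢ ((~ (0 & 0)) & a)
(3) (0 & 0)  =[and_idem →]=  0    ⊢ cost 4, within 4

((~ 0) & a)   [cost 4]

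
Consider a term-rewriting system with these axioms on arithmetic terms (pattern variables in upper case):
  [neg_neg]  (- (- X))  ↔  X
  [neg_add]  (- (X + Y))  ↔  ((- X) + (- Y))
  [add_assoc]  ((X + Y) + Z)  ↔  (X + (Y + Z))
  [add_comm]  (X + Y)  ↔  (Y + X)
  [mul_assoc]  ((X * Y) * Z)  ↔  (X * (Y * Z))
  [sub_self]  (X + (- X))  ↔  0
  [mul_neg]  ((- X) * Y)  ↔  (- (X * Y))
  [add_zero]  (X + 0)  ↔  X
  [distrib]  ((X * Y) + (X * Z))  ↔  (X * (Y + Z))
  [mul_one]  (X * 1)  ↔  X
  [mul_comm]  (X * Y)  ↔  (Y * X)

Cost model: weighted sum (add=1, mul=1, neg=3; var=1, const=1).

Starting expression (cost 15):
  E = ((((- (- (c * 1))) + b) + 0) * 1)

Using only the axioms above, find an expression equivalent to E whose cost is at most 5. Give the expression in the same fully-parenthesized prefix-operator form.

((c + b) + 0)   [cost 5]

1. [mul_one →] ((((- (- (c * 1))) + b) + 0) * 1)  →  (((- (- (c * 1))) + b) + 0)
2. [mul_one →] (c * 1)  →  c;  E = (((- (- c)) + b) + 0)
3. [neg_neg →] (- (- c))  →  c;  cost 5 ≤ 5, done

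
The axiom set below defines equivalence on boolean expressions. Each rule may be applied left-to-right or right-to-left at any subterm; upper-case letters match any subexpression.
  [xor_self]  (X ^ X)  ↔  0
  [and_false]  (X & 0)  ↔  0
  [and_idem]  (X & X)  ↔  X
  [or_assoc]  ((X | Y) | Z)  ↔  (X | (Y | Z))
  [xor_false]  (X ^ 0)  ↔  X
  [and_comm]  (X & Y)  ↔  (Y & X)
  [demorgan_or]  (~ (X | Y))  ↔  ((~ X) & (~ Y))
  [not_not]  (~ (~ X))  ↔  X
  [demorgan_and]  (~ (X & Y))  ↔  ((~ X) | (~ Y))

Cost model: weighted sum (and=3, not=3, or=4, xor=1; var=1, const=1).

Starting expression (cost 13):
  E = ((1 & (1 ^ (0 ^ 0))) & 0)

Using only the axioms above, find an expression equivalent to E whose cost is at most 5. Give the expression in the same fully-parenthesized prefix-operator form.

step 1: xor_false (→) rewrites (0 ^ 0) into 0, now ((1 & (1 ^ 0)) & 0)
step 2: xor_false (→) rewrites (1 ^ 0) into 1, now ((1 & 1) & 0)
step 3: and_idem (→) rewrites (1 & 1) into 1, reaching cost 5 (bound 5)

(1 & 0)   [cost 5]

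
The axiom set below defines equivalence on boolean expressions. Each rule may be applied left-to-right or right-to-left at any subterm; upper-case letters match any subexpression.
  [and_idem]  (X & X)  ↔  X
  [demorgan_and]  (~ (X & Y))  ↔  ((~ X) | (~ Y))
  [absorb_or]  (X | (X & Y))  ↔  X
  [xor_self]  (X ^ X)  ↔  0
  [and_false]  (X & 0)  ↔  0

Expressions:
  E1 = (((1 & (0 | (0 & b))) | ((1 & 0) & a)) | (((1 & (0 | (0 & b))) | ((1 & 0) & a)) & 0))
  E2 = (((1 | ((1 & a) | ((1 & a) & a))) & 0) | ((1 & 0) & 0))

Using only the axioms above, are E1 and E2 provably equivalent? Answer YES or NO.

step 1: absorb_or (→) rewrites (((1 & (0 | (0 & b))) | ((1 & 0) & a)) | (((1 & (0 | (0 & b))) | ((1 & 0) & a)) & 0)) into ((1 & (0 | (0 & b))) | ((1 & 0) & a))
step 2: absorb_or (→) rewrites (0 | (0 & b)) into 0, now ((1 & 0) | ((1 & 0) & a))
step 3: absorb_or (→) rewrites ((1 & 0) | ((1 & 0) & a)) into (1 & 0)
step 4: absorb_or (←) rewrites (1 & 0) into ((1 & 0) | ((1 & 0) & 0))
step 5: absorb_or (←) rewrites 1 into (1 | (1 & a)), now (((1 | (1 & a)) & 0) | ((1 & 0) & 0))
step 6: absorb_or (←) rewrites (1 & a) into ((1 & a) | ((1 & a) & a)), which is E2

YES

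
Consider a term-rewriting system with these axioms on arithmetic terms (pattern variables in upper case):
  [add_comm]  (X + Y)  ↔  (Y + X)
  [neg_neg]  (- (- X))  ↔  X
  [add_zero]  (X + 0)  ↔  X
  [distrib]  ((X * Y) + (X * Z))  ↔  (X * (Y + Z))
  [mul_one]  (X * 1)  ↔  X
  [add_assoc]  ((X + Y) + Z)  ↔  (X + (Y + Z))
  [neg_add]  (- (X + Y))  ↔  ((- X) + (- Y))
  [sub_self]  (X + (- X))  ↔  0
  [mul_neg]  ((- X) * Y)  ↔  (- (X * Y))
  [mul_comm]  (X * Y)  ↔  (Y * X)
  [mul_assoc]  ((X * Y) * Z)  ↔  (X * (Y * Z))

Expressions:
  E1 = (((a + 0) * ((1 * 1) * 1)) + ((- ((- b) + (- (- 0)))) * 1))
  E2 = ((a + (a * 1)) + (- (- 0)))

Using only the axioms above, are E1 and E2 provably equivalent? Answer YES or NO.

The axioms are sound identities: if E1 ↔* E2 then E1 and E2 evaluate identically under any assignment.
Under a=0, b=1: E1 evaluates to 1, E2 to 0. Distinct ⇒ no rewrite sequence connects them.

NO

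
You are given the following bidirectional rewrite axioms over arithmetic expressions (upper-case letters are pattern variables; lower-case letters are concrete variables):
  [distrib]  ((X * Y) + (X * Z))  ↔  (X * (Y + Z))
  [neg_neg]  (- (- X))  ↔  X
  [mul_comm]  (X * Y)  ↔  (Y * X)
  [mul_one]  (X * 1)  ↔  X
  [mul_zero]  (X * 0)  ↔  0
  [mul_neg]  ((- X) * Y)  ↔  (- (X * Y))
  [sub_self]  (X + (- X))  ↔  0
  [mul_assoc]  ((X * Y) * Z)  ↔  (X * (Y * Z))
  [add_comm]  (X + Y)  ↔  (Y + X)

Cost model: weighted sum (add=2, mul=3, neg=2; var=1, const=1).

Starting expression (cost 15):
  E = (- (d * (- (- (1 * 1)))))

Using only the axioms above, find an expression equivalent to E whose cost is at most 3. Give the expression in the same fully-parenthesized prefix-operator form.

1. [mul_one →] (1 * 1)  →  1;  E = (- (d * (- (- 1))))
2. [neg_neg →] (- (- 1))  →  1;  E = (- (d * 1))
3. [mul_one →] (d * 1)  →  d;  cost 3 ≤ 3, done

(- d)   [cost 3]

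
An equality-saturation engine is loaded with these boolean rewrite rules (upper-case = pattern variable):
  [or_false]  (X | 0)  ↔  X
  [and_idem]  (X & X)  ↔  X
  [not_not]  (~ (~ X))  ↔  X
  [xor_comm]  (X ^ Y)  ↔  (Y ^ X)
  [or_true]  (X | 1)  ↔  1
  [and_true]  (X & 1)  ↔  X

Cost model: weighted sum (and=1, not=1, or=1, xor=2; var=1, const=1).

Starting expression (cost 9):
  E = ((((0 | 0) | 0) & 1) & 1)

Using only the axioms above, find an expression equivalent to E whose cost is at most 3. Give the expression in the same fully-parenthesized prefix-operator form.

(0 | 0)   [cost 3]

(1) (((0 | 0) | 0) & 1)  =[and_true →]=  ((0 | 0) | 0)    ⊢ (((0 | 0) | 0) & 1)
(2) (((0 | 0) | 0) & 1)  =[and_true →]=  ((0 | 0) | 0)
(3) ((0 | 0) | 0)  =[or_false →]=  (0 | 0)    ⊢ cost 3, within 3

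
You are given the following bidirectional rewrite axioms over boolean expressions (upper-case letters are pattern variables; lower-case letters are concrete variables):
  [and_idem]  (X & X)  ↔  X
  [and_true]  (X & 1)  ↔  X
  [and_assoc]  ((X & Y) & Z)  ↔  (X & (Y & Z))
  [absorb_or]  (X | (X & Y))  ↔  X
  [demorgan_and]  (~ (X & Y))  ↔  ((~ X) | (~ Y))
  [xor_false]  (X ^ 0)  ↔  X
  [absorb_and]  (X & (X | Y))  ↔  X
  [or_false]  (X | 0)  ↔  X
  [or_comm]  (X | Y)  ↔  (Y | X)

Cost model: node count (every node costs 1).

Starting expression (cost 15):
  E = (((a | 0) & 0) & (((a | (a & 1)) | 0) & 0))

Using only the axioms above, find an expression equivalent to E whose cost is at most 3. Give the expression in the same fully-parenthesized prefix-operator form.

(1) (a | (a & 1))  =[absorb_or →]=  a    ⊢ (((a | 0) & 0) & ((a | 0) & 0))
(2) (((a | 0) & 0) & ((a | 0) & 0))  =[and_idem →]=  ((a | 0) & 0)
(3) (a | 0)  =[or_false →]=  a    ⊢ cost 3, within 3

(a & 0)   [cost 3]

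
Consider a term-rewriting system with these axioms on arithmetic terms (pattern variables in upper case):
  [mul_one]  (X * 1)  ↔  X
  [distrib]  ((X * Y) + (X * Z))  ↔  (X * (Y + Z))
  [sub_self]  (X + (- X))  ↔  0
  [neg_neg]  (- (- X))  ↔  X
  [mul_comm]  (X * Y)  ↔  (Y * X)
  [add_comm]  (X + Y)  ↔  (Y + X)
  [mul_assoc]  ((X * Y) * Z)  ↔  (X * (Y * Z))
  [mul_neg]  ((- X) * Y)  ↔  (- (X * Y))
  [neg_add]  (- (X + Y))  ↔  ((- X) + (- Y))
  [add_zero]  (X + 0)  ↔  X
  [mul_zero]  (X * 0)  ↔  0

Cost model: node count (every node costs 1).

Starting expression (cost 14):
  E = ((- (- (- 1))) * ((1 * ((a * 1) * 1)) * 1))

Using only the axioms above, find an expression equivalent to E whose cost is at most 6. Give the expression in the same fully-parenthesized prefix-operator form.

1. [mul_one →] ((a * 1) * 1)  →  (a * 1);  E = ((- (- (- 1))) * ((1 * (a * 1)) * 1))
2. [mul_one →] (a * 1)  →  a;  E = ((- (- (- 1))) * ((1 * a) * 1))
3. [neg_neg →] (- (- 1))  →  1;  E = ((- 1) * ((1 * a) * 1))
4. [mul_one →] ((1 * a) * 1)  →  (1 * a);  cost 6 ≤ 6, done

((- 1) * (1 * a))   [cost 6]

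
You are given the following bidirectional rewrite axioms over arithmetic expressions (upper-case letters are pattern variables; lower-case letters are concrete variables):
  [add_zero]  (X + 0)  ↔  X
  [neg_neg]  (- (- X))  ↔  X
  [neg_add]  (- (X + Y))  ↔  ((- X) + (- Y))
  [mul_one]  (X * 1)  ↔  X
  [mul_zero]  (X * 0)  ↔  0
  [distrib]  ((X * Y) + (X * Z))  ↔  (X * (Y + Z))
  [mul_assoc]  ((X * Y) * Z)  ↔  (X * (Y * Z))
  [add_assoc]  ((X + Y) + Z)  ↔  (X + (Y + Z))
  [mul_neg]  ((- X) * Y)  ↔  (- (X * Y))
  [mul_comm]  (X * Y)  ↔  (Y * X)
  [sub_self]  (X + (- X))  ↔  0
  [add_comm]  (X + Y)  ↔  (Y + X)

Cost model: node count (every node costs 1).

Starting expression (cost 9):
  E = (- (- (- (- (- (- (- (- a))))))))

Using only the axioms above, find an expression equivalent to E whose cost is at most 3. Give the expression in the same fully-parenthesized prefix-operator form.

(- (- a))   [cost 3]

(1) (- (- (- (- (- (- a))))))  =[neg_neg →]=  (- (- (- (- a))))    ⊢ (- (- (- (- (- (- a))))))
(2) (- (- (- (- (- (- a))))))  =[neg_neg →]=  (- (- (- (- a))))
(3) (- (- (- (- a))))  =[neg_neg →]=  (- (- a))    ⊢ cost 3, within 3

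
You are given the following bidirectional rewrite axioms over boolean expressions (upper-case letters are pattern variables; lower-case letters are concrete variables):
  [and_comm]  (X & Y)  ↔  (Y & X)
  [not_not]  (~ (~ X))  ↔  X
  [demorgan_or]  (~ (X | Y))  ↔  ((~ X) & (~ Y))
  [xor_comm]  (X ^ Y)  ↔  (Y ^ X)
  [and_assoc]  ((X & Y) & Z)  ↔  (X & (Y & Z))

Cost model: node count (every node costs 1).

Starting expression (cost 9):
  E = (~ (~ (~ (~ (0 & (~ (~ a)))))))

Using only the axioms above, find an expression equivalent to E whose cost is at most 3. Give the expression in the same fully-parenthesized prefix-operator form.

step 1: not_not (→) rewrites (~ (~ a)) into a, now (~ (~ (~ (~ (0 & a)))))
step 2: not_not (→) rewrites (~ (~ (~ (0 & a)))) into (~ (0 & a)), now (~ (~ (0 & a)))
step 3: not_not (→) rewrites (~ (~ (0 & a))) into (0 & a), reaching cost 3 (bound 3)

(0 & a)   [cost 3]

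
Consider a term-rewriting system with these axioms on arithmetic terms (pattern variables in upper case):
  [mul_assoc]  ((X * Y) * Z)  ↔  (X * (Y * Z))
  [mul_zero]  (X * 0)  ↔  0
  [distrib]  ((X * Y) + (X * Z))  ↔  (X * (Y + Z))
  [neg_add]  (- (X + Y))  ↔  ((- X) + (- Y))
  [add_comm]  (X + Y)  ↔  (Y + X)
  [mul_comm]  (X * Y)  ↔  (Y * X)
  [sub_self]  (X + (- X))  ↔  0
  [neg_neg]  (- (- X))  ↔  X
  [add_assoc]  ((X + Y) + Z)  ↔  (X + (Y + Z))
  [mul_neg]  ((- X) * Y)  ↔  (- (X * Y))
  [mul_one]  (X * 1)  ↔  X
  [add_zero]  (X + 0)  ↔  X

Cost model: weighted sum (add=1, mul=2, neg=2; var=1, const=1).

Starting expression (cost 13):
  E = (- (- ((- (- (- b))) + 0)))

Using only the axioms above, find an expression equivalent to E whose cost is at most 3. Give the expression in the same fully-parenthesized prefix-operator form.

(- b)   [cost 3]

(1) (- (- ((- (- (- b))) + 0)))  =[neg_neg →]=  ((- (- (- b))) + 0)
(2) (- (- (- b)))  =[neg_neg →]=  (- b)    ⊢ ((- b) + 0)
(3) ((- b) + 0)  =[add_zero →]=  (- b)    ⊢ cost 3, within 3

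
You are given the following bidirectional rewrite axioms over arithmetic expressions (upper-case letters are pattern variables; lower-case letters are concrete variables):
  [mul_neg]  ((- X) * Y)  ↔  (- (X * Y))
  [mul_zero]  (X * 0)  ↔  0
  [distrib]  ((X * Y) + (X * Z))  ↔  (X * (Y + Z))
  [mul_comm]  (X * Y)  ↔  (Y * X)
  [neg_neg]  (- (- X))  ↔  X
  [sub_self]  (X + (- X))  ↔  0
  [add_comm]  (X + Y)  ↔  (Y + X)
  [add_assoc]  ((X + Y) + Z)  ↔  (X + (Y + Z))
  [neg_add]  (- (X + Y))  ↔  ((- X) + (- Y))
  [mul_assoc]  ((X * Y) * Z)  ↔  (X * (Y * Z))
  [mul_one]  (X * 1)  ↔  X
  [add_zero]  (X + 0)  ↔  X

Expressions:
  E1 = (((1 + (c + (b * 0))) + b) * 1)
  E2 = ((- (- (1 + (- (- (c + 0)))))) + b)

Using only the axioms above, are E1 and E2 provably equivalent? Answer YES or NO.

YES

step 1: mul_zero (→) rewrites (b * 0) into 0, now (((1 + (c + 0)) + b) * 1)
step 2: mul_one (→) rewrites (((1 + (c + 0)) + b) * 1) into ((1 + (c + 0)) + b)
step 3: add_zero (→) rewrites (c + 0) into c, now ((1 + c) + b)
step 4: neg_neg (←) rewrites (1 + c) into (- (- (1 + c))), now ((- (- (1 + c))) + b)
step 5: neg_neg (←) rewrites c into (- (- c)), now ((- (- (1 + (- (- c))))) + b)
step 6: add_zero (←) rewrites c into (c + 0), which is E2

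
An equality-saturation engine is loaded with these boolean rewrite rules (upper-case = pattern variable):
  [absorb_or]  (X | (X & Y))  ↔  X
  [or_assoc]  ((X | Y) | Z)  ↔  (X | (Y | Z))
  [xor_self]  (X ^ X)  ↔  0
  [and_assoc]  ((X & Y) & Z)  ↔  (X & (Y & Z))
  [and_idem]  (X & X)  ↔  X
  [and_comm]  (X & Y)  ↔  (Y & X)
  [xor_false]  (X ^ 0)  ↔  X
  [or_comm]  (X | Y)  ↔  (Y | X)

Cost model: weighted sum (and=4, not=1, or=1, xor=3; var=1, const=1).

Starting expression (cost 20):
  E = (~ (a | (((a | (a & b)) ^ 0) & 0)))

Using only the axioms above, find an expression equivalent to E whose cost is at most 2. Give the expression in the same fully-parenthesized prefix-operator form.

(~ a)   [cost 2]

step 1: absorb_or (→) rewrites (a | (a & b)) into a, now (~ (a | ((a ^ 0) & 0)))
step 2: xor_false (→) rewrites (a ^ 0) into a, now (~ (a | (a & 0)))
step 3: absorb_or (→) rewrites (a | (a & 0)) into a, reaching cost 2 (bound 2)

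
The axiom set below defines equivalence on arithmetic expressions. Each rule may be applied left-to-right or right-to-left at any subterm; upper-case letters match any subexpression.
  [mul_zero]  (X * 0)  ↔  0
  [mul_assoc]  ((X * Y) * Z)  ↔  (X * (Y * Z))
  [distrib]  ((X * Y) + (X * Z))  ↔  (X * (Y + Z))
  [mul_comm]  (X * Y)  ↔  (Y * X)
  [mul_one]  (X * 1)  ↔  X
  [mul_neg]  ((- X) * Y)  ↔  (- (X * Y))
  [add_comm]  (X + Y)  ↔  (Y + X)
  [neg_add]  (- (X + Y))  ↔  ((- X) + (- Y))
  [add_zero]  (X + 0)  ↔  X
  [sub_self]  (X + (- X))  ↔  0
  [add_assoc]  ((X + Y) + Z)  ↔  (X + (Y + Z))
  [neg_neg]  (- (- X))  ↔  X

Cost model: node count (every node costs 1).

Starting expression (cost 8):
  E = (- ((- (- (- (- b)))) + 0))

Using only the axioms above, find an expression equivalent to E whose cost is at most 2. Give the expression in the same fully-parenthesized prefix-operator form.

(1) ((- (- (- (- b)))) + 0)  =[add_zero →]=  (- (- (- (- b))))    ⊢ (- (- (- (- (- b)))))
(2) (- (- (- (- b))))  =[neg_neg →]=  (- (- b))    ⊢ (- (- (- b)))
(3) (- (- (- b)))  =[neg_neg →]=  (- b)    ⊢ cost 2, within 2

(- b)   [cost 2]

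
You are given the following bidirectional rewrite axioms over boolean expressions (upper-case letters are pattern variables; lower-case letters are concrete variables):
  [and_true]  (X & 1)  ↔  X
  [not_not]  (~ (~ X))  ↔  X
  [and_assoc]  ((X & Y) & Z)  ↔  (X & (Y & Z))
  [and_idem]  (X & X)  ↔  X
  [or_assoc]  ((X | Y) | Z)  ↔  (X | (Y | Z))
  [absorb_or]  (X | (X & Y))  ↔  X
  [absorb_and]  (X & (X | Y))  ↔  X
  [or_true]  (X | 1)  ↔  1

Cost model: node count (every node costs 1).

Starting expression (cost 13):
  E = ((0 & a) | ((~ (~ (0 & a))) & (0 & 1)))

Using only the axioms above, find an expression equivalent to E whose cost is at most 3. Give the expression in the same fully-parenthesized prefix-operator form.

(0 & a)   [cost 3]

1. [not_not →] (~ (~ (0 & a)))  →  (0 & a);  E = ((0 & a) | ((0 & a) & (0 & 1)))
2. [and_true →] (0 & 1)  →  0;  E = ((0 & a) | ((0 & a) & 0))
3. [absorb_or →] ((0 & a) | ((0 & a) & 0))  →  (0 & a);  cost 3 ≤ 3, done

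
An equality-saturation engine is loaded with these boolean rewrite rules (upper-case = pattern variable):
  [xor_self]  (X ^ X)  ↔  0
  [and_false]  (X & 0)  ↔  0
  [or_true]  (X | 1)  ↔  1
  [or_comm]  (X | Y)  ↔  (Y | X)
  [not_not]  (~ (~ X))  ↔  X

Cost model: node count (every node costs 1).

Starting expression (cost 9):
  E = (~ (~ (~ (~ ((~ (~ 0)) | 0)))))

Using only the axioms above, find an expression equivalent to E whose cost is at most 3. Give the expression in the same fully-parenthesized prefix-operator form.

(0 | 0)   [cost 3]

step 1: not_not (→) rewrites (~ (~ (~ (~ ((~ (~ 0)) | 0))))) into (~ (~ ((~ (~ 0)) | 0)))
step 2: not_not (→) rewrites (~ (~ ((~ (~ 0)) | 0))) into ((~ (~ 0)) | 0)
step 3: not_not (→) rewrites (~ (~ 0)) into 0, reaching cost 3 (bound 3)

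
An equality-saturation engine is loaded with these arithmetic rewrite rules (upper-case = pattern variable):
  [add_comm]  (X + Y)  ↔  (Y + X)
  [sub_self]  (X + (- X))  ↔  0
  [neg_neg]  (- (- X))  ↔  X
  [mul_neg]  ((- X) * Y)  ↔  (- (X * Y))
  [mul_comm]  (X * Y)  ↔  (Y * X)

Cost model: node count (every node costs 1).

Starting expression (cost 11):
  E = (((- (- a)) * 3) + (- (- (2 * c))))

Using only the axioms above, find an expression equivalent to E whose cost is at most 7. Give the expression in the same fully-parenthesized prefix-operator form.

step 1: mul_comm (→) rewrites ((- (- a)) * 3) into (3 * (- (- a))), now ((3 * (- (- a))) + (- (- (2 * c))))
step 2: neg_neg (→) rewrites (- (- (2 * c))) into (2 * c), now ((3 * (- (- a))) + (2 * c))
step 3: neg_neg (→) rewrites (- (- a)) into a, reaching cost 7 (bound 7)

((3 * a) + (2 * c))   [cost 7]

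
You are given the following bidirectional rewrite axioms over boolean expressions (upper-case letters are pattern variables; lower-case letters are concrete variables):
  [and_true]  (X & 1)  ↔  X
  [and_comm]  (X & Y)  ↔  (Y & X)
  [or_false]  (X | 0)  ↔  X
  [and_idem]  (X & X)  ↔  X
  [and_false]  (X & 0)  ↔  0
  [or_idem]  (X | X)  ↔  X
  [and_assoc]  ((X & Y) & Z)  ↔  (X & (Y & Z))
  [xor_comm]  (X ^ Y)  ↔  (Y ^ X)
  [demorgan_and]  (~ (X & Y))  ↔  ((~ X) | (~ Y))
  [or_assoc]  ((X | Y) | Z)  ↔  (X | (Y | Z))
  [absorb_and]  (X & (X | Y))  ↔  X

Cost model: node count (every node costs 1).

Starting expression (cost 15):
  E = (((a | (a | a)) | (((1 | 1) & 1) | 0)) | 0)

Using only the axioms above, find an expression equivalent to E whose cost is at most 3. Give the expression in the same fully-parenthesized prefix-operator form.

(a | 1)   [cost 3]

1. [or_idem →] (1 | 1)  →  1;  E = (((a | (a | a)) | ((1 & 1) | 0)) | 0)
2. [and_idem →] (1 & 1)  →  1;  E = (((a | (a | a)) | (1 | 0)) | 0)
3. [or_idem →] (a | a)  →  a;  E = (((a | a) | (1 | 0)) | 0)
4. [or_idem →] (a | a)  →  a;  E = ((a | (1 | 0)) | 0)
5. [or_false →] (1 | 0)  →  1;  E = ((a | 1) | 0)
6. [or_false →] ((a | 1) | 0)  →  (a | 1);  cost 3 ≤ 3, done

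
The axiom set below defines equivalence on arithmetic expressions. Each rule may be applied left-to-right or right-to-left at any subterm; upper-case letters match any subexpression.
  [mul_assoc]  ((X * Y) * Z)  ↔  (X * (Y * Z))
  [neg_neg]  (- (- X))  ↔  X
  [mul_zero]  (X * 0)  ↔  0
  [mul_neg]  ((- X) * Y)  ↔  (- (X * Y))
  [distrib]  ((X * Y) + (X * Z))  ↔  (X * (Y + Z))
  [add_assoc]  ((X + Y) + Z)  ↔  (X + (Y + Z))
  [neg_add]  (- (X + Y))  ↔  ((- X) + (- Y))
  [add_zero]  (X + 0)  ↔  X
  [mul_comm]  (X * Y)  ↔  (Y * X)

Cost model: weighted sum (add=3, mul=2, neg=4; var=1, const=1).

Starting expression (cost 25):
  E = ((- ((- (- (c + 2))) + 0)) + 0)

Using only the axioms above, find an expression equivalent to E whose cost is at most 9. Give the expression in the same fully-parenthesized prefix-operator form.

(- (c + 2))   [cost 9]

step 1: add_zero (→) rewrites ((- (- (c + 2))) + 0) into (- (- (c + 2))), now ((- (- (- (c + 2)))) + 0)
step 2: neg_neg (→) rewrites (- (- (- (c + 2)))) into (- (c + 2)), now ((- (c + 2)) + 0)
step 3: add_zero (→) rewrites ((- (c + 2)) + 0) into (- (c + 2)), reaching cost 9 (bound 9)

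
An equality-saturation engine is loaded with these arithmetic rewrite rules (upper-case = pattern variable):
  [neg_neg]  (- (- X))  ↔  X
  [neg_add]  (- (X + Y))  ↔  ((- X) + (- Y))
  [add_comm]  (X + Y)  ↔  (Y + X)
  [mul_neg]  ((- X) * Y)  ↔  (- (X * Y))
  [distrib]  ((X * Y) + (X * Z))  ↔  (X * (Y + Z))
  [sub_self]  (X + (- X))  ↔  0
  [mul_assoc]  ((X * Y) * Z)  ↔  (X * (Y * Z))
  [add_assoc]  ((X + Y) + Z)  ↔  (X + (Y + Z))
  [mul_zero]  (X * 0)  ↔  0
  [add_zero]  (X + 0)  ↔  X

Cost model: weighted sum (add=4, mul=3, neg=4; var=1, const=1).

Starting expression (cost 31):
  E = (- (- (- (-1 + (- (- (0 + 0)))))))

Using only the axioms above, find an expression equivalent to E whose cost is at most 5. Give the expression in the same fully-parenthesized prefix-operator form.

step 1: neg_neg (→) rewrites (- (- (0 + 0))) into (0 + 0), now (- (- (- (-1 + (0 + 0)))))
step 2: add_zero (→) rewrites (0 + 0) into 0, now (- (- (- (-1 + 0))))
step 3: neg_neg (→) rewrites (- (- (-1 + 0))) into (-1 + 0), now (- (-1 + 0))
step 4: add_zero (→) rewrites (-1 + 0) into -1, reaching cost 5 (bound 5)

(- -1)   [cost 5]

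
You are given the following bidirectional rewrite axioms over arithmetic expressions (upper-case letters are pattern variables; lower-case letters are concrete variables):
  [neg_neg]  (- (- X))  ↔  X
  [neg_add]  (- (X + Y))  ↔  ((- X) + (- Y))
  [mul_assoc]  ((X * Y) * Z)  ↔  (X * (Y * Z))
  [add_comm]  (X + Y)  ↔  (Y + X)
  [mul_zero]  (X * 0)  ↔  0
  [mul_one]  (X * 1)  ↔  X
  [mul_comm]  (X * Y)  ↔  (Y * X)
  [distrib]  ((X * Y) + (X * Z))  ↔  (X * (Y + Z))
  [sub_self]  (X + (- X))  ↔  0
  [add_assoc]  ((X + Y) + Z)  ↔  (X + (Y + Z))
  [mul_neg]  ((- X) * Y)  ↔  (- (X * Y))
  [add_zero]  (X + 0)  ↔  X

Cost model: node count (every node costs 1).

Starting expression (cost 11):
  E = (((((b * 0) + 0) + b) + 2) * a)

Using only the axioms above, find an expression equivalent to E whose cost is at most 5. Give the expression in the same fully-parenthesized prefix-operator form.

step 1: add_zero (→) rewrites ((b * 0) + 0) into (b * 0), now ((((b * 0) + b) + 2) * a)
step 2: add_comm (→) rewrites ((b * 0) + b) into (b + (b * 0)), now (((b + (b * 0)) + 2) * a)
step 3: mul_zero (→) rewrites (b * 0) into 0, now (((b + 0) + 2) * a)
step 4: add_zero (→) rewrites (b + 0) into b, reaching cost 5 (bound 5)

((b + 2) * a)   [cost 5]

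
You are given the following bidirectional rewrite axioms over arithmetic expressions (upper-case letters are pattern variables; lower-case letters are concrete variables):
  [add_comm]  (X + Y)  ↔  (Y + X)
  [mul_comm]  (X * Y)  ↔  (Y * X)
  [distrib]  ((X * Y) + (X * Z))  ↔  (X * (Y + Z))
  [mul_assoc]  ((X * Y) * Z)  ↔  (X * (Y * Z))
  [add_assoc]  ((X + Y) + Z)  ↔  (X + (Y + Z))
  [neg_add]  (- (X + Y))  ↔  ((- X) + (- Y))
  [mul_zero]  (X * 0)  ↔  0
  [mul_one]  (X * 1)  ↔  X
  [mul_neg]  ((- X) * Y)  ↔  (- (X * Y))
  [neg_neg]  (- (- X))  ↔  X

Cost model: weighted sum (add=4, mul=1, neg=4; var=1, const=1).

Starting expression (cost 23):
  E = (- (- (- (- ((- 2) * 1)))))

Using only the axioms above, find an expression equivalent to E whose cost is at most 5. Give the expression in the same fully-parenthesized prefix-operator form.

1. [neg_neg →] (- (- (- (- ((- 2) * 1)))))  →  (- (- ((- 2) * 1)))
2. [mul_one →] ((- 2) * 1)  →  (- 2);  E = (- (- (- 2)))
3. [neg_neg →] (- (- (- 2)))  →  (- 2);  cost 5 ≤ 5, done

(- 2)   [cost 5]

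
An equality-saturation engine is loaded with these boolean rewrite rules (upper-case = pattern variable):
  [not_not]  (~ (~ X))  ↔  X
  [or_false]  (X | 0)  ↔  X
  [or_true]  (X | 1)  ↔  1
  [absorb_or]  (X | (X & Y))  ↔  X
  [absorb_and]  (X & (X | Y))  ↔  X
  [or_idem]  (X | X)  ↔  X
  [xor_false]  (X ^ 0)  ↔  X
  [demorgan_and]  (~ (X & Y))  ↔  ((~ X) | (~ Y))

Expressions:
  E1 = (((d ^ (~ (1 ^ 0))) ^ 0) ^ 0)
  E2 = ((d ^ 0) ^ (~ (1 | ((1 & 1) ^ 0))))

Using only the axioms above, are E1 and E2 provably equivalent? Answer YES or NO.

(1) ((d ^ (~ (1 ^ 0))) ^ 0)  =[xor_false →]=  (d ^ (~ (1 ^ 0)))    ⊢ ((d ^ (~ (1 ^ 0))) ^ 0)
(2) (1 ^ 0)  =[xor_false →]=  1    ⊢ ((d ^ (~ 1)) ^ 0)
(3) ((d ^ (~ 1)) ^ 0)  =[xor_false →]=  (d ^ (~ 1))
(4) 1  =[absorb_or ←]=  (1 | (1 & 1))    ⊢ (d ^ (~ (1 | (1 & 1))))
(5) (1 & 1)  =[xor_false ←]=  ((1 & 1) ^ 0)    ⊢ (d ^ (~ (1 | ((1 & 1) ^ 0))))
(6) d  =[xor_false ←]=  (d ^ 0)    ⊢ E2

YES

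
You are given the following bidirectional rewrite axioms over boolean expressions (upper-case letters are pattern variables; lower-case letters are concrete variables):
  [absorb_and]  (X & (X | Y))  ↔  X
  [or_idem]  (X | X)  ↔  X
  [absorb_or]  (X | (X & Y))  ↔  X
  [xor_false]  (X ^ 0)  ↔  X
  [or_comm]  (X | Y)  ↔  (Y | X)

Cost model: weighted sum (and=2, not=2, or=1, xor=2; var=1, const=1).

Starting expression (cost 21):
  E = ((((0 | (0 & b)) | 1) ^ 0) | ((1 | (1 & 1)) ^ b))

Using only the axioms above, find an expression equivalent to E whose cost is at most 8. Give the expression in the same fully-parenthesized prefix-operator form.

step 1: xor_false (→) rewrites (((0 | (0 & b)) | 1) ^ 0) into ((0 | (0 & b)) | 1), now (((0 | (0 & b)) | 1) | ((1 | (1 & 1)) ^ b))
step 2: absorb_or (→) rewrites (0 | (0 & b)) into 0, now ((0 | 1) | ((1 | (1 & 1)) ^ b))
step 3: absorb_or (→) rewrites (1 | (1 & 1)) into 1, reaching cost 8 (bound 8)

((0 | 1) | (1 ^ b))   [cost 8]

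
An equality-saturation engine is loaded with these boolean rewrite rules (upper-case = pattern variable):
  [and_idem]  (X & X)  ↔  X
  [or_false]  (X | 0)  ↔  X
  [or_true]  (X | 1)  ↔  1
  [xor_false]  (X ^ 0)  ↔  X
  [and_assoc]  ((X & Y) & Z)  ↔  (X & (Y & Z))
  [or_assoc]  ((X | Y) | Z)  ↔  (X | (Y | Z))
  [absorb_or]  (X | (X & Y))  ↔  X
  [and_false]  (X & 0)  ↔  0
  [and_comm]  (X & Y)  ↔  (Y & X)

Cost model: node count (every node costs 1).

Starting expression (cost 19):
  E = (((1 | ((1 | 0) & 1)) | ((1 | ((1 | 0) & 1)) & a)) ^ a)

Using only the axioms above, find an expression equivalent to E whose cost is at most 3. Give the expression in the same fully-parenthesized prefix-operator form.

1. [absorb_or →] ((1 | ((1 | 0) & 1)) | ((1 | ((1 | 0) & 1)) & a))  →  (1 | ((1 | 0) & 1));  E = ((1 | ((1 | 0) & 1)) ^ a)
2. [or_false →] (1 | 0)  →  1;  E = ((1 | (1 & 1)) ^ a)
3. [absorb_or →] (1 | (1 & 1))  →  1;  cost 3 ≤ 3, done

(1 ^ a)   [cost 3]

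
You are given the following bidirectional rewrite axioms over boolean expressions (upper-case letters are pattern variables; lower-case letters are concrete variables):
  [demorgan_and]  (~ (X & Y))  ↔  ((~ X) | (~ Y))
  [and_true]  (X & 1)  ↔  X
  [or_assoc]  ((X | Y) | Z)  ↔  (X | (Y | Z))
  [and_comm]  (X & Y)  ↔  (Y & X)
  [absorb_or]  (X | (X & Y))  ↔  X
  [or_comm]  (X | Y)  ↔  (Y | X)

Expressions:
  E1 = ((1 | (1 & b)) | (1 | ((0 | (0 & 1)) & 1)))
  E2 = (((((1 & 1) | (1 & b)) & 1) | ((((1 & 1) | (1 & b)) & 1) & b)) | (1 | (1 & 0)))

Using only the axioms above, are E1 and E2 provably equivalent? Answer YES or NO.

YES

step 1: absorb_or (→) rewrites (0 | (0 & 1)) into 0, now ((1 | (1 & b)) | (1 | (0 & 1)))
step 2: absorb_or (→) rewrites (1 | (1 & b)) into 1, now (1 | (1 | (0 & 1)))
step 3: and_comm (→) rewrites (0 & 1) into (1 & 0), now (1 | (1 | (1 & 0)))
step 4: absorb_or (→) rewrites (1 | (1 & 0)) into 1, now (1 | 1)
step 5: and_true (←) rewrites 1 into (1 & 1), now ((1 & 1) | 1)
step 6: absorb_or (←) rewrites 1 into (1 | (1 & 0)), now ((1 & 1) | (1 | (1 & 0)))
step 7: absorb_or (←) rewrites 1 into (1 | (1 & b)), now (((1 | (1 & b)) & 1) | (1 | (1 & 0)))
step 8: and_true (←) rewrites 1 into (1 & 1), now ((((1 & 1) | (1 & b)) & 1) | (1 | (1 & 0)))
step 9: absorb_or (←) rewrites (((1 & 1) | (1 & b)) & 1) into ((((1 & 1) | (1 & b)) & 1) | ((((1 & 1) | (1 & b)) & 1) & b)), which is E2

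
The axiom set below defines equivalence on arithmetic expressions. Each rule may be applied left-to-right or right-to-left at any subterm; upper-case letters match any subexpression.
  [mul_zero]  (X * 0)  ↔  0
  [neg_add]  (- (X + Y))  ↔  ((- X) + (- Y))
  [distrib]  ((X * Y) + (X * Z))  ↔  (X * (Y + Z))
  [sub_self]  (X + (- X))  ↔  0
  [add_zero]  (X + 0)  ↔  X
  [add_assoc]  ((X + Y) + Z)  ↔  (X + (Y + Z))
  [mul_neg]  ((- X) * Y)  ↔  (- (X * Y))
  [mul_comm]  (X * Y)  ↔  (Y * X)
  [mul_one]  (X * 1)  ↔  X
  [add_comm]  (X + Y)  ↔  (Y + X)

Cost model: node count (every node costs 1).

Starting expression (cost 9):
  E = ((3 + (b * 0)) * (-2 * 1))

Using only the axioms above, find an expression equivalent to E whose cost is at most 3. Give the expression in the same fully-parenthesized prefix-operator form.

(3 * -2)   [cost 3]

step 1: mul_zero (→) rewrites (b * 0) into 0, now ((3 + 0) * (-2 * 1))
step 2: add_zero (→) rewrites (3 + 0) into 3, now (3 * (-2 * 1))
step 3: mul_one (→) rewrites (-2 * 1) into -2, reaching cost 3 (bound 3)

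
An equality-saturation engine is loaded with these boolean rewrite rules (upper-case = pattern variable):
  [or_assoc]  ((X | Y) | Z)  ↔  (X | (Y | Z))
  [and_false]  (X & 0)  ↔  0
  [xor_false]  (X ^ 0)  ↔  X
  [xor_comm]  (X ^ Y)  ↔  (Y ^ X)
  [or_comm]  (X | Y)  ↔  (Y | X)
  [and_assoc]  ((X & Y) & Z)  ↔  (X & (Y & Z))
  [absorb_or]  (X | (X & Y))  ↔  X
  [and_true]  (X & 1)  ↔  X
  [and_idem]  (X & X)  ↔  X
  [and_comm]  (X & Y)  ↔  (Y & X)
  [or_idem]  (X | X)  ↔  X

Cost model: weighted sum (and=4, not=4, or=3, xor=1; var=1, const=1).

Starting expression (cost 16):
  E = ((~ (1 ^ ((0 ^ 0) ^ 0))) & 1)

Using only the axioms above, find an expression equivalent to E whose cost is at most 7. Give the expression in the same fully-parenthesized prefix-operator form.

(~ (1 ^ 0))   [cost 7]

(1) ((~ (1 ^ ((0 ^ 0) ^ 0))) & 1)  =[and_true →]=  (~ (1 ^ ((0 ^ 0) ^ 0)))
(2) ((0 ^ 0) ^ 0)  =[xor_false →]=  (0 ^ 0)    ⊢ (~ (1 ^ (0 ^ 0)))
(3) (0 ^ 0)  =[xor_false →]=  0    ⊢ cost 7, within 7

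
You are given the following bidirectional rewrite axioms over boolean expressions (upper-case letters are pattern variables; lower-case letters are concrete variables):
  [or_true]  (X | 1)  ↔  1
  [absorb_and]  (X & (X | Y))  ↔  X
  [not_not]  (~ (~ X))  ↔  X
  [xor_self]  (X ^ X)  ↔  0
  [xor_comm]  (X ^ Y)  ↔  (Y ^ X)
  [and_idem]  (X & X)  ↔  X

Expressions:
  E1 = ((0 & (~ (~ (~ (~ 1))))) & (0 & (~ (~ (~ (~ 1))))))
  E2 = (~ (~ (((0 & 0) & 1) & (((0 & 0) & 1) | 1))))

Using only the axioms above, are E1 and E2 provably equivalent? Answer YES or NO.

YES

(1) ((0 & (~ (~ (~ (~ 1))))) & (0 & (~ (~ (~ (~ 1))))))  =[and_idem →]=  (0 & (~ (~ (~ (~ 1)))))
(2) (~ (~ 1))  =[not_not →]=  1    ⊢ (0 & (~ (~ 1)))
(3) (~ (~ 1))  =[not_not →]=  1    ⊢ (0 & 1)
(4) 0  =[and_idem ←]=  (0 & 0)    ⊢ ((0 & 0) & 1)
(5) ((0 & 0) & 1)  =[not_not ←]=  (~ (~ ((0 & 0) & 1)))
(6) ((0 & 0) & 1)  =[absorb_and ←]=  (((0 & 0) & 1) & (((0 & 0) & 1) | 1))    ⊢ E2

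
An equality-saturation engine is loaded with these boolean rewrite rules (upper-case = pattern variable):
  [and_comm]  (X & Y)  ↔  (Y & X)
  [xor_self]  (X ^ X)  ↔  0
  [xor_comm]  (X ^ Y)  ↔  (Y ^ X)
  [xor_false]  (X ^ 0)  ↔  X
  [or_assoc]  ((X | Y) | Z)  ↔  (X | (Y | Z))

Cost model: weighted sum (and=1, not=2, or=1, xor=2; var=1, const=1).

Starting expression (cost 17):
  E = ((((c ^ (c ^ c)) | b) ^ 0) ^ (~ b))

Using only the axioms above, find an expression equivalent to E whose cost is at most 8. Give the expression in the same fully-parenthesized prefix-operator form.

(1) (((c ^ (c ^ c)) | b) ^ 0)  =[xor_false →]=  ((c ^ (c ^ c)) | b)    ⊢ (((c ^ (c ^ c)) | b) ^ (~ b))
(2) (c ^ c)  =[xor_self →]=  0    ⊢ (((c ^ 0) | b) ^ (~ b))
(3) (c ^ 0)  =[xor_false →]=  c    ⊢ cost 8, within 8

((c | b) ^ (~ b))   [cost 8]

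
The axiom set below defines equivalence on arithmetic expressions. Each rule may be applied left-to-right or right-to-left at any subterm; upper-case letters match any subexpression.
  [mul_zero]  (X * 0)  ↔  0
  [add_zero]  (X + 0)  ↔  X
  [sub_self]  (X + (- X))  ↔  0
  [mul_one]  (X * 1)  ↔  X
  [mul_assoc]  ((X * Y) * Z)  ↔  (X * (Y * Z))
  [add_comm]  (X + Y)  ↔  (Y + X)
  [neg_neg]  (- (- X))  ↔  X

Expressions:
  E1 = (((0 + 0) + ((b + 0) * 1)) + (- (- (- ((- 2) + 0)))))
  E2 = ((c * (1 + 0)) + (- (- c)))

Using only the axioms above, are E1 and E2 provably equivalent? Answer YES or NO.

NO

All listed rules preserve value, hence provable equivalence implies equal values everywhere; look for a separating assignment.
b=0, c=0 gives E1 ↦ 2, E2 ↦ 0; values differ ⇒ not provably equivalent.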